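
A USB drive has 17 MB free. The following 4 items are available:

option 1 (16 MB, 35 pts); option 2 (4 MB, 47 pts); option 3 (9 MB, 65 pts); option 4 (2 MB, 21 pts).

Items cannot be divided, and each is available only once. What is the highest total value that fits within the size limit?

133 pts

Check high-value combinations within 17 MB:
- option 2+option 3+option 4: size 4+9+2=15, value 47+65+21=133
- option 2+option 3: size 4+9=13, value 47+65=112
- option 3+option 4: size 9+2=11, value 65+21=86
- option 2+option 4: size 4+2=6, value 47+21=68
- option 3: size 9, value 65
Best: 133 pts.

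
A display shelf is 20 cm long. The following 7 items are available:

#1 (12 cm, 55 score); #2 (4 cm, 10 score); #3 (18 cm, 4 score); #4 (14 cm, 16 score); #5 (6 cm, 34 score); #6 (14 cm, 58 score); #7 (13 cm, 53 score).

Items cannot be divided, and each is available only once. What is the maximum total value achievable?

92 score

Check high-value combinations within 20 cm:
- #5+#6: length 6+14=20, value 34+58=92
- #1+#5: length 12+6=18, value 55+34=89
- #5+#7: length 6+13=19, value 34+53=87
- #2+#6: length 4+14=18, value 10+58=68
Best: 92 score.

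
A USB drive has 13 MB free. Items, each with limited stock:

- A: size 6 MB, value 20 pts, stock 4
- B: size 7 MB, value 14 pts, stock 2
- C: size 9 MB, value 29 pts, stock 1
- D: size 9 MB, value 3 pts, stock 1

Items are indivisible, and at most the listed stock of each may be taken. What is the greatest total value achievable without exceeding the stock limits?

Best selections within size 13 and stock limits:
- 2×A: size 12, value 40
- 1×A + 1×B: size 13, value 34
- 1×C: size 9, value 29
Best: 40 pts.

40 pts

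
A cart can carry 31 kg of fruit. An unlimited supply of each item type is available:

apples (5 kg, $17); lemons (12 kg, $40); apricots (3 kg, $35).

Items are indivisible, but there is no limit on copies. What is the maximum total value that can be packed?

Best value-per-unit is apricots at 35/3, and filling with it alone uses weight 10×3=30. No mix of the others beats 10×35 = 350.

$350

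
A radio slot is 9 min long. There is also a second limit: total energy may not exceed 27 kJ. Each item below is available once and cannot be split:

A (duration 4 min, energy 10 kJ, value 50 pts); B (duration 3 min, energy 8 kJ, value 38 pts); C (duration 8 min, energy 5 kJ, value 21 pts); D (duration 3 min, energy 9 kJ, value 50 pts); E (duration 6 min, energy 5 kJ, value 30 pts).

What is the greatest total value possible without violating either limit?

100 pts

Feasible sets respecting both limits:
- A+D: duration 7, energy 19, value 100
- A+B: duration 7, energy 18, value 88
- B+D: duration 6, energy 17, value 88
Best: 100 pts.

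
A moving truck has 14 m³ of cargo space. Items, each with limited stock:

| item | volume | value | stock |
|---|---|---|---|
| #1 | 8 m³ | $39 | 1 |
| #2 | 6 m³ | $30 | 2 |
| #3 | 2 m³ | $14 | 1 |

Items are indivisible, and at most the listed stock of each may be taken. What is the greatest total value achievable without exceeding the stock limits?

$74

Best selections within volume 14 and stock limits:
- 2×#2 + 1×#3: volume 14, value 74
- 1×#1 + 1×#2: volume 14, value 69
- 2×#2: volume 12, value 60
Best: $74.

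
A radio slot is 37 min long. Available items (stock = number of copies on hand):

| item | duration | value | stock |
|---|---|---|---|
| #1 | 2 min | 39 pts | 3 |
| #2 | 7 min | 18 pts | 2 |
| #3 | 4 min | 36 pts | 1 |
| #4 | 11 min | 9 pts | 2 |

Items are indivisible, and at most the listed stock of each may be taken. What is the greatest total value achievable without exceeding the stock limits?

Top feasible selections:
- 3×#1 + 2×#2 + 1×#3 + 1×#4: duration 35, value 198
- 3×#1 + 2×#2 + 1×#3: duration 24, value 189
- 3×#1 + 1×#2 + 1×#3 + 1×#4: duration 28, value 180
Best: 198 pts.

198 pts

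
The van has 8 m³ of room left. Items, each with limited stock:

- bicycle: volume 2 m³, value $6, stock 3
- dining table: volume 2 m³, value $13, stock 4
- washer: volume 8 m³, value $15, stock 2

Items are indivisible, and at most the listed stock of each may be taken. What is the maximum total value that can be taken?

$52

Top feasible selections:
- 4×dining table: volume 8, value 52
- 1×bicycle + 3×dining table: volume 8, value 45
- 3×dining table: volume 6, value 39
- 2×bicycle + 2×dining table: volume 8, value 38
Best: $52.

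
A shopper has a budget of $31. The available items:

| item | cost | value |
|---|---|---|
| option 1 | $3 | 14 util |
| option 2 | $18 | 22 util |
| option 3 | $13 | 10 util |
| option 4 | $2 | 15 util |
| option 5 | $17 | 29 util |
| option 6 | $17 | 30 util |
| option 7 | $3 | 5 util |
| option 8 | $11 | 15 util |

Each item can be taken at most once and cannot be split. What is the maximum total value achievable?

Check high-value combinations within $31:
- option 1+option 4+option 6+option 7: cost 3+2+17+3=25, value 14+15+30+5=64
- option 1+option 4+option 5+option 7: cost 3+2+17+3=25, value 14+15+29+5=63
- option 4+option 6+option 8: cost 2+17+11=30, value 15+30+15=60
- option 1+option 4+option 6: cost 3+2+17=22, value 14+15+30=59
- option 4+option 5+option 8: cost 2+17+11=30, value 15+29+15=59
Best: 64 util.

64 util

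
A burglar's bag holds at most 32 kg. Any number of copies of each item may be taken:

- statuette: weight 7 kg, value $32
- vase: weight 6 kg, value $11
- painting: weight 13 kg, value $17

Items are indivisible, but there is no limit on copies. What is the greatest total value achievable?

$128

Best value-per-unit is statuette at 32/7, and filling with it alone uses weight 4×7=28. No mix of the others beats 4×32 = 128.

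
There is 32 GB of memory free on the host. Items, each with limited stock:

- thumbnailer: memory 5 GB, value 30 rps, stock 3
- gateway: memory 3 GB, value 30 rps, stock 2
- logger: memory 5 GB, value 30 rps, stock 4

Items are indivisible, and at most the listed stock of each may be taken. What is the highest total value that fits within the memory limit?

210 rps

Best selections within memory 32 and stock limits:
- 1×thumbnailer + 2×gateway + 4×logger: memory 31, value 210
- 2×thumbnailer + 2×gateway + 3×logger: memory 31, value 210
- 3×thumbnailer + 2×gateway + 2×logger: memory 31, value 210
- 2×gateway + 4×logger: memory 26, value 180
Best: 210 rps.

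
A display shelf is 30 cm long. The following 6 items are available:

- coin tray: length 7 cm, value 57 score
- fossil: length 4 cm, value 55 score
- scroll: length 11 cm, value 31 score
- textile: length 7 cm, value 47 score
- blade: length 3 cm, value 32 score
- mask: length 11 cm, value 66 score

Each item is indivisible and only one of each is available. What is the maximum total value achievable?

This is a 0/1 knapsack; check combinations near the capacity.
- coin tray+fossil+textile+mask: length 7+4+7+11=29, value 57+55+47+66=225
- coin tray+fossil+blade+mask: length 7+4+3+11=25, value 57+55+32+66=210
- coin tray+textile+blade+mask: length 7+7+3+11=28, value 57+47+32+66=202
Best: 225 score.

225 score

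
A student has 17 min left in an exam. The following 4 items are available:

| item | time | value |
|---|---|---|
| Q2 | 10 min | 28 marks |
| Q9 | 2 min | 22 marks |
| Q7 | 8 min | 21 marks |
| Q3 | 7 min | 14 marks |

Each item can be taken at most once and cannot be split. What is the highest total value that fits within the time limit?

57 marks

Check high-value combinations within 17 min:
- Q9+Q7+Q3: time 2+8+7=17, value 22+21+14=57
- Q2+Q9: time 10+2=12, value 28+22=50
- Q9+Q7: time 2+8=10, value 22+21=43
- Q2+Q3: time 10+7=17, value 28+14=42
Best: 57 marks.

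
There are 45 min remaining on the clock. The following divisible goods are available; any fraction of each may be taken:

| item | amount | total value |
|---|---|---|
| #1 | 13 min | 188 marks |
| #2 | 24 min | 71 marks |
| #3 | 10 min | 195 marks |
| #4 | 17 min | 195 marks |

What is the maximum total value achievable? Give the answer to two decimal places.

592.79

Take in order of value per unit:
- #3 (195/10 per unit): all 10 → value 195, running total 195.00
- #1 (188/13 per unit): all 13 → value 188, running total 383.00
- #4 (195/17 per unit): all 17 → value 195, running total 578.00
- #2 (71/24 per unit): 5 of 24 → value 5×71/24 = 14.7917, running total 592.79
Total 592.79.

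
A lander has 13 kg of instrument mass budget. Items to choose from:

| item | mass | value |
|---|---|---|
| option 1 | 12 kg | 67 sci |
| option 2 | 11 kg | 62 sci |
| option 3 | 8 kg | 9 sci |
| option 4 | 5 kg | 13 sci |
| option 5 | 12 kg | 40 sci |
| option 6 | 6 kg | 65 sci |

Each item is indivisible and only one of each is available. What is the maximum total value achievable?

Check high-value combinations within 13 kg:
- option 4+option 6: mass 5+6=11, value 13+65=78
- option 1: mass 12, value 67
- option 6: mass 6, value 65
- option 2: mass 11, value 62
- option 5: mass 12, value 40
Best: 78 sci.

78 sci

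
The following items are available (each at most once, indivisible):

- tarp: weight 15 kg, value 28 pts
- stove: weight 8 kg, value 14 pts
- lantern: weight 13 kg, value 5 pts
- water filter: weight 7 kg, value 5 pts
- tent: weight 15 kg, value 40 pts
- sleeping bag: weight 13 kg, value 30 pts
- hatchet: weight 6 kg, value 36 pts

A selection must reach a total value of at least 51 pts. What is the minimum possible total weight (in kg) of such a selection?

19

Subsets with value ≥ 51, sorted by total weight:
- sleeping bag+hatchet: weight 19, value 66
- tent+hatchet: weight 21, value 76
Minimum weight: 19 kg.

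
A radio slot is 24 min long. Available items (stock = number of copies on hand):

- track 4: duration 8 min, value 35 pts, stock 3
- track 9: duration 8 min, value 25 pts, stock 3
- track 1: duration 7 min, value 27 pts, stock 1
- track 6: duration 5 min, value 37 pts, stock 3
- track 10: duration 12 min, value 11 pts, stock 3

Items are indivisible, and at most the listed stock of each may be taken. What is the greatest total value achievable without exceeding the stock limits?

Best selections within duration 24 and stock limits:
- 1×track 4 + 3×track 6: duration 23, value 146
- 1×track 1 + 3×track 6: duration 22, value 138
- 1×track 9 + 3×track 6: duration 23, value 136
Best: 146 pts.

146 pts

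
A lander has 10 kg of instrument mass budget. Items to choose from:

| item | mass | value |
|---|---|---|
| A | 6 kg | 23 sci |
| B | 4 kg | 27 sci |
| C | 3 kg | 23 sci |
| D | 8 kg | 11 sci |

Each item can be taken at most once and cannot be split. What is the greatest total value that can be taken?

Check high-value combinations within 10 kg:
- B+C: mass 4+3=7, value 27+23=50
- A+B: mass 6+4=10, value 23+27=50
- A+C: mass 6+3=9, value 23+23=46
- B: mass 4, value 27
- C: mass 3, value 23
Best: 50 sci.

50 sci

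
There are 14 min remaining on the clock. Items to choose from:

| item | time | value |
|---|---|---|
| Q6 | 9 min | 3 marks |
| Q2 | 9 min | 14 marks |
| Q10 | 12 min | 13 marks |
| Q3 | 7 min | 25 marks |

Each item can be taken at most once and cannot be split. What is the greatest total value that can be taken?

25 marks

Check high-value combinations within 14 min:
- Q3: time 7, value 25
- Q2: time 9, value 14
- Q10: time 12, value 13
Best: 25 marks.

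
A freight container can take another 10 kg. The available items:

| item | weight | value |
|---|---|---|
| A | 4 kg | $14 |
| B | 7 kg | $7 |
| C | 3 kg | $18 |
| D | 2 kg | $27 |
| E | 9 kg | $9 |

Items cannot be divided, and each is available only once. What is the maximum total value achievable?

Check high-value combinations within 10 kg:
- A+C+D: weight 4+3+2=9, value 14+18+27=59
- C+D: weight 3+2=5, value 18+27=45
- A+D: weight 4+2=6, value 14+27=41
- B+D: weight 7+2=9, value 7+27=34
- A+C: weight 4+3=7, value 14+18=32
Best: $59.

$59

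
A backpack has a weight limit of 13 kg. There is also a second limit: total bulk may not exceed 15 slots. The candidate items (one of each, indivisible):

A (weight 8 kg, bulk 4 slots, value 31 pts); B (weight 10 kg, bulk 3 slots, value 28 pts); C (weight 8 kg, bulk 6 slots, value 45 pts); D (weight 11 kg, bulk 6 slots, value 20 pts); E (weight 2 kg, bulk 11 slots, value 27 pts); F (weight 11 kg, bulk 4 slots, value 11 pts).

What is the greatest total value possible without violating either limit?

58 pts

Feasible sets respecting both limits:
- A+E: weight 10, bulk 15, value 58
- B+E: weight 12, bulk 14, value 55
- C: weight 8, bulk 6, value 45
- E+F: weight 13, bulk 15, value 38
Best: 58 pts.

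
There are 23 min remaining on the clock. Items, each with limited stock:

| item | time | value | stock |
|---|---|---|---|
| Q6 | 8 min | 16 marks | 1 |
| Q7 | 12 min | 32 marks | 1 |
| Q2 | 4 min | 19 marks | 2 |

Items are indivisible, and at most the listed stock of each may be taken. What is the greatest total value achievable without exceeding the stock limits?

70 marks

Best selections within time 23 and stock limits:
- 1×Q7 + 2×Q2: time 20, value 70
- 1×Q6 + 2×Q2: time 16, value 54
Best: 70 marks.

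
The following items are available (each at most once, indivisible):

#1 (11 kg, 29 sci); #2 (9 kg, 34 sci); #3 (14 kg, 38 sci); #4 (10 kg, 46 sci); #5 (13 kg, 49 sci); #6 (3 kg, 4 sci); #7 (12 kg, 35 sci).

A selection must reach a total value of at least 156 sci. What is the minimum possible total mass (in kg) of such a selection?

Subsets with value ≥ 156, sorted by total mass:
- #1+#2+#4+#5: mass 43, value 158
- #2+#4+#5+#7: mass 44, value 164
Minimum mass: 43 kg.

43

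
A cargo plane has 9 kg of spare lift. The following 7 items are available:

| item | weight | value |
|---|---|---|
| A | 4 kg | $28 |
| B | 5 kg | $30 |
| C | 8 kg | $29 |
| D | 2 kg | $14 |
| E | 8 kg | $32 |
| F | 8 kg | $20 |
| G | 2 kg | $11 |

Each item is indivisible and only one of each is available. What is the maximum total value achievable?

Check high-value combinations within 9 kg:
- A+B: weight 4+5=9, value 28+30=58
- B+D+G: weight 5+2+2=9, value 30+14+11=55
- A+D+G: weight 4+2+2=8, value 28+14+11=53
- B+D: weight 5+2=7, value 30+14=44
- A+D: weight 4+2=6, value 28+14=42
Best: $58.

$58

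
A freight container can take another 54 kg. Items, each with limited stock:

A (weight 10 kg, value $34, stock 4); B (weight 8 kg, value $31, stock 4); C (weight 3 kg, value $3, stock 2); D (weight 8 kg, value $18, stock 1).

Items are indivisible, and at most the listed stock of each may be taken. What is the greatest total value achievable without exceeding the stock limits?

$195

Best selections within weight 54 and stock limits:
- 3×A + 3×B: weight 54, value 195
- 2×A + 4×B: weight 52, value 192
- 3×A + 2×B + 1×D: weight 54, value 182
- 2×A + 3×B + 1×D: weight 52, value 179
Best: $195.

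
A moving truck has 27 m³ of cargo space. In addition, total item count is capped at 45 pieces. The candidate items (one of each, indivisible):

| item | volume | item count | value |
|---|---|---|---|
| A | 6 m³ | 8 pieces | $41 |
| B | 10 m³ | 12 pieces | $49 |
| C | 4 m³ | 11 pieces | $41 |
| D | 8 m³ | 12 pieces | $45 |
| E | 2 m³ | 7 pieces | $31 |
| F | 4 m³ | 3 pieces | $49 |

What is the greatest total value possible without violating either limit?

Feasible sets respecting both limits:
- A+B+C+E+F: volume 26, item count 41, value 211
- A+C+D+E+F: volume 24, item count 41, value 207
- B+C+D+F: volume 26, item count 38, value 184
Best: $211.

$211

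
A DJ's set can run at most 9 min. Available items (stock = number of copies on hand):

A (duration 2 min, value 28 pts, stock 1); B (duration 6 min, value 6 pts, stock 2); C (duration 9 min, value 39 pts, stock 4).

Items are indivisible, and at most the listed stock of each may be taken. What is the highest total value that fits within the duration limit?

39 pts

Best selections within duration 9 and stock limits:
- 1×C: duration 9, value 39
- 1×A + 1×B: duration 8, value 34
Best: 39 pts.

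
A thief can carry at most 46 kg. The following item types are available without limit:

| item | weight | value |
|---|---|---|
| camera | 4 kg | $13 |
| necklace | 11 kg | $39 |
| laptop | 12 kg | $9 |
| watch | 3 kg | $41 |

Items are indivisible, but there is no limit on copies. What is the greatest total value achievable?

$615

Best value-per-unit is watch at 41/3, and filling with it alone uses weight 15×3=45. No mix of the others beats 15×41 = 615.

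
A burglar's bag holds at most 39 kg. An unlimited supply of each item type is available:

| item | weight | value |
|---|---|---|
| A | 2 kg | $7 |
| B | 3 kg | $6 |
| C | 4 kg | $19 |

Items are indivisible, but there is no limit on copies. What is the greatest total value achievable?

Best value-per-unit is C at 19/4; filling with it alone gives 9×19 = 171.
Optimal mix: 1×A + 9×C → weight 38, value 178.

$178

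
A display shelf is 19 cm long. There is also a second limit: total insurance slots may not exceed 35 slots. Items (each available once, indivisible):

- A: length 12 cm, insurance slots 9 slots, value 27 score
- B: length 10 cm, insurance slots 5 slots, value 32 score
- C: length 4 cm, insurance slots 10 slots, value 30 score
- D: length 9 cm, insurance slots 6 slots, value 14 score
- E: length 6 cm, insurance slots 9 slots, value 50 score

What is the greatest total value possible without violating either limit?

Feasible sets respecting both limits:
- C+D+E: length 19, insurance slots 25, value 94
- B+E: length 16, insurance slots 14, value 82
- C+E: length 10, insurance slots 19, value 80
Best: 94 score.

94 score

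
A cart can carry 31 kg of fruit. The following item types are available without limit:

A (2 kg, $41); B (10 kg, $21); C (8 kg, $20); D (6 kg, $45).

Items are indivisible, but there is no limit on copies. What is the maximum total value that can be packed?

$615

Best value-per-unit is A at 41/2, and filling with it alone uses weight 15×2=30. No mix of the others beats 15×41 = 615.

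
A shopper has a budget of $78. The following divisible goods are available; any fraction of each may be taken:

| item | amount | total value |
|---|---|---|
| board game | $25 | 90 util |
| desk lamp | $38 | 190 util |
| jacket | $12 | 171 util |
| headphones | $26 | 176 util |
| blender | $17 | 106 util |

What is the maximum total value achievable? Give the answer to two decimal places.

568.00

Take in order of value per unit:
- jacket (171/12 per unit): all 12 → value 171, running total 171.00
- headphones (176/26 per unit): all 26 → value 176, running total 347.00
- blender (106/17 per unit): all 17 → value 106, running total 453.00
- desk lamp (190/38 per unit): 23 of 38 → value 23×190/38 = 115.0000, running total 568.00
Total 568.00.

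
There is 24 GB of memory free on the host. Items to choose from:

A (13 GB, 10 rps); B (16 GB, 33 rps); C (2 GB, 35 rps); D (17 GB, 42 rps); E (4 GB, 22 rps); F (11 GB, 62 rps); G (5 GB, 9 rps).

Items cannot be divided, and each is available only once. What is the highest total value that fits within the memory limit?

Check high-value combinations within 24 GB:
- C+E+F+G: memory 2+4+11+5=22, value 35+22+62+9=128
- C+E+F: memory 2+4+11=17, value 35+22+62=119
- C+F+G: memory 2+11+5=18, value 35+62+9=106
Best: 128 rps.

128 rps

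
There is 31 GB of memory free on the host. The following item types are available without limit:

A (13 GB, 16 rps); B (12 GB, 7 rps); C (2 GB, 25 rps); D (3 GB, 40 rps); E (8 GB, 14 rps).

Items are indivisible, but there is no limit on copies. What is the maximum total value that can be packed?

410 rps

Best value-per-unit is D at 40/3; filling with it alone gives 10×40 = 400.
Optimal mix: 2×C + 9×D → memory 31, value 410.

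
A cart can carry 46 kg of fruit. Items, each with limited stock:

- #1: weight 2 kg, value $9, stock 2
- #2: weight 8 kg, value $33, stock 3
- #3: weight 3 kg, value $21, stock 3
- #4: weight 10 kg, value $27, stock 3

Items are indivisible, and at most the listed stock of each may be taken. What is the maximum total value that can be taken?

Top feasible selections:
- 1×#1 + 3×#2 + 3×#3 + 1×#4: weight 45, value 198
- 3×#2 + 3×#3 + 1×#4: weight 43, value 189
- 2×#1 + 3×#2 + 2×#3 + 1×#4: weight 44, value 186
Best: $198.

$198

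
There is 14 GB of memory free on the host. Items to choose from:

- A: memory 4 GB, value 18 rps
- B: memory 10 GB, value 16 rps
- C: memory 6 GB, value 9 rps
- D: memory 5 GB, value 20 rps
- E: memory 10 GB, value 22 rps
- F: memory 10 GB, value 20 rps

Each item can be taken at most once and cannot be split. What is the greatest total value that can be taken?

40 rps

Check high-value combinations within 14 GB:
- A+E: memory 4+10=14, value 18+22=40
- A+D: memory 4+5=9, value 18+20=38
- A+F: memory 4+10=14, value 18+20=38
Best: 40 rps.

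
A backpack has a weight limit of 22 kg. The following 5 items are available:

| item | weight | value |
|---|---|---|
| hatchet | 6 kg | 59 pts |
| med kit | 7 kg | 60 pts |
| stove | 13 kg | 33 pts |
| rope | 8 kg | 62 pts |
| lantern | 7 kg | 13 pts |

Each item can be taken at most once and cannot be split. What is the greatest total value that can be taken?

Check high-value combinations within 22 kg:
- hatchet+med kit+rope: weight 6+7+8=21, value 59+60+62=181
- med kit+rope+lantern: weight 7+8+7=22, value 60+62+13=135
- hatchet+rope+lantern: weight 6+8+7=21, value 59+62+13=134
- hatchet+med kit+lantern: weight 6+7+7=20, value 59+60+13=132
Best: 181 pts.

181 pts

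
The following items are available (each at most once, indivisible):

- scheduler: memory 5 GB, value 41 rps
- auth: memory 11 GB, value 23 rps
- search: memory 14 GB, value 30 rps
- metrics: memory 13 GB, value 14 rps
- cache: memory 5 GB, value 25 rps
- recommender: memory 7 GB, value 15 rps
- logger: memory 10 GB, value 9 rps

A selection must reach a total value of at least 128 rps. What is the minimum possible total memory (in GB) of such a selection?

Subsets with value ≥ 128, sorted by total memory:
- scheduler+auth+search+cache+recommender: memory 42, value 134
- scheduler+auth+search+cache+logger: memory 45, value 128
- scheduler+auth+search+metrics+cache: memory 48, value 133
Minimum memory: 42 GB.

42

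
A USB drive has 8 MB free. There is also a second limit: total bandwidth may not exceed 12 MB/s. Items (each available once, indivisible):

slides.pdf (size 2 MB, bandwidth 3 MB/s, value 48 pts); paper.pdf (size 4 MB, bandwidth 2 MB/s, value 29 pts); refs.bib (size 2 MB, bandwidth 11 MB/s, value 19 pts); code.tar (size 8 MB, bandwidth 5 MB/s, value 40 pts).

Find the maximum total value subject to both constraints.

77 pts

Feasible sets respecting both limits:
- slides.pdf+paper.pdf: size 6, bandwidth 5, value 77
- slides.pdf: size 2, bandwidth 3, value 48
- code.tar: size 8, bandwidth 5, value 40
Best: 77 pts.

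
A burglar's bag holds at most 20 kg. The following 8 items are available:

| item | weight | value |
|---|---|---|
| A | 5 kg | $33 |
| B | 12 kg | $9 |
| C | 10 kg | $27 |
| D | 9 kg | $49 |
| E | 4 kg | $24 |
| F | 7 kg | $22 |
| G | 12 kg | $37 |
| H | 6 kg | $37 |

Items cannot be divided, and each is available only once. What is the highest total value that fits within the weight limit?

This is a 0/1 knapsack; check combinations near the capacity.
- A+D+H: weight 5+9+6=20, value 33+49+37=119
- D+E+H: weight 9+4+6=19, value 49+24+37=110
- A+D+E: weight 5+9+4=18, value 33+49+24=106
- D+E+F: weight 9+4+7=20, value 49+24+22=95
- A+E+H: weight 5+4+6=15, value 33+24+37=94
Best: $119.

$119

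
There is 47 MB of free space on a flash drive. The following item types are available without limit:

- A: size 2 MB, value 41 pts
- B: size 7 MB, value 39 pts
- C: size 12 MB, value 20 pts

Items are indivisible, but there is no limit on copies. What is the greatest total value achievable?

943 pts

Best value-per-unit is A at 41/2, and filling with it alone uses size 23×2=46. No mix of the others beats 23×41 = 943.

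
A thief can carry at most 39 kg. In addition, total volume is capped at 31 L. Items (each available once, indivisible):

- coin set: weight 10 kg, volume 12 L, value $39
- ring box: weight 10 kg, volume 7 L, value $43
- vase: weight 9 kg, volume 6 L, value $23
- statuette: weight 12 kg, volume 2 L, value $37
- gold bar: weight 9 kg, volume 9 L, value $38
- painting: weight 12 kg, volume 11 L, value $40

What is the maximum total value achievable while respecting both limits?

$122

Feasible sets respecting both limits:
- coin set+ring box+painting: weight 32, volume 30, value 122
- ring box+gold bar+painting: weight 31, volume 27, value 121
- coin set+ring box+gold bar: weight 29, volume 28, value 120
Best: $122.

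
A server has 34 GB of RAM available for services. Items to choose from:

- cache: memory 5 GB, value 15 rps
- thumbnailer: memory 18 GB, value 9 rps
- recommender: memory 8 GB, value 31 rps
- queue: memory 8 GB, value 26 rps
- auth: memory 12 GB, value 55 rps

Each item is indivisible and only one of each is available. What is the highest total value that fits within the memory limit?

Check high-value combinations within 34 GB:
- cache+recommender+queue+auth: memory 5+8+8+12=33, value 15+31+26+55=127
- recommender+queue+auth: memory 8+8+12=28, value 31+26+55=112
- cache+recommender+auth: memory 5+8+12=25, value 15+31+55=101
- cache+queue+auth: memory 5+8+12=25, value 15+26+55=96
Best: 127 rps.

127 rps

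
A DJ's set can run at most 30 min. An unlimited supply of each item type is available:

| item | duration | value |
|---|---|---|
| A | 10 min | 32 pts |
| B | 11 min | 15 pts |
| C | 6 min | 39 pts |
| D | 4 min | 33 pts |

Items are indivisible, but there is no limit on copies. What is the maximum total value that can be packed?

237 pts

Best value-per-unit is D at 33/4; filling with it alone gives 7×33 = 231.
Optimal mix: 1×C + 6×D → duration 30, value 237.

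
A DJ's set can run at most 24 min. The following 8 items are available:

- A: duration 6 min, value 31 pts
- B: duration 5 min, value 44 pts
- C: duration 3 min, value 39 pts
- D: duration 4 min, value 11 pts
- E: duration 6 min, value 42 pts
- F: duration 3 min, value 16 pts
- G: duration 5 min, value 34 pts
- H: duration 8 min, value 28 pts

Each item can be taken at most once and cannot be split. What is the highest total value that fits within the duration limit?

175 pts

Check high-value combinations within 24 min:
- B+C+E+F+G: duration 5+3+6+3+5=22, value 44+39+42+16+34=175
- A+B+C+E+F: duration 6+5+3+6+3=23, value 31+44+39+42+16=172
- B+C+D+E+G: duration 5+3+4+6+5=23, value 44+39+11+42+34=170
- A+B+C+D+E: duration 6+5+3+4+6=24, value 31+44+39+11+42=167
- A+B+C+F+G: duration 6+5+3+3+5=22, value 31+44+39+16+34=164
Best: 175 pts.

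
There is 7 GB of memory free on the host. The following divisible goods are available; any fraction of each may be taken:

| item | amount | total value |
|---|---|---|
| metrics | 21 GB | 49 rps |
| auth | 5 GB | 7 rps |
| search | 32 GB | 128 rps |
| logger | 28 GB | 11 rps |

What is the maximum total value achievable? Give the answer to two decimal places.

Take in order of value per unit:
- search (128/32 per unit): 7 of 32 → value 7×128/32 = 28.0000, running total 28.00
Total 28.00.

28.00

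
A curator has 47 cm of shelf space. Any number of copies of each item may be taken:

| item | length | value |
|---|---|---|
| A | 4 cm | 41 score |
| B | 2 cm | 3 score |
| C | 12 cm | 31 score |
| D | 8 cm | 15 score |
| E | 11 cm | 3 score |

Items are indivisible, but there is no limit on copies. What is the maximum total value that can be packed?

454 score

Best value-per-unit is A at 41/4; filling with it alone gives 11×41 = 451.
Optimal mix: 11×A + 1×B → length 46, value 454.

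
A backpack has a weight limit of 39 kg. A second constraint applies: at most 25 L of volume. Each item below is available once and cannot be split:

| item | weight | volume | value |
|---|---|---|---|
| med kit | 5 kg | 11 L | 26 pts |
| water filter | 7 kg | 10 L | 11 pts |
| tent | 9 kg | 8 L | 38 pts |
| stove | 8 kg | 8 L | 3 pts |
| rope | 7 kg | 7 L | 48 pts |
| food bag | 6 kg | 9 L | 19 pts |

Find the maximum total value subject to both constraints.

105 pts

Feasible sets respecting both limits:
- tent+rope+food bag: weight 22, volume 24, value 105
- water filter+tent+rope: weight 23, volume 25, value 97
- tent+stove+rope: weight 24, volume 23, value 89
Best: 105 pts.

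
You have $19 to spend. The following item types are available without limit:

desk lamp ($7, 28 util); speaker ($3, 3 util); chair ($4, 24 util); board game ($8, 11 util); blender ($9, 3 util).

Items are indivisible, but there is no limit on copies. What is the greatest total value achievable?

Best value-per-unit is chair at 24/4; filling with it alone gives 4×24 = 96.
Optimal mix: 1×desk lamp + 3×chair → cost 19, value 100.

100 util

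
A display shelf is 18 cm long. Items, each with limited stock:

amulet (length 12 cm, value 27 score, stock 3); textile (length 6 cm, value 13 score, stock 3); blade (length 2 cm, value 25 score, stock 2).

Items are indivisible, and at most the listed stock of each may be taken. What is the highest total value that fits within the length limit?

Best selections within length 18 and stock limits:
- 1×amulet + 2×blade: length 16, value 77
- 2×textile + 2×blade: length 16, value 76
Best: 77 score.

77 score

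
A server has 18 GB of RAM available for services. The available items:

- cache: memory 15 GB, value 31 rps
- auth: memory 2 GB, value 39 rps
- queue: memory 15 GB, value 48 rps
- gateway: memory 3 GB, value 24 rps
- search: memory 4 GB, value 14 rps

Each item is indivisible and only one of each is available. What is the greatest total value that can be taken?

87 rps

Check high-value combinations within 18 GB:
- auth+queue: memory 2+15=17, value 39+48=87
- auth+gateway+search: memory 2+3+4=9, value 39+24+14=77
- queue+gateway: memory 15+3=18, value 48+24=72
- cache+auth: memory 15+2=17, value 31+39=70
- auth+gateway: memory 2+3=5, value 39+24=63
Best: 87 rps.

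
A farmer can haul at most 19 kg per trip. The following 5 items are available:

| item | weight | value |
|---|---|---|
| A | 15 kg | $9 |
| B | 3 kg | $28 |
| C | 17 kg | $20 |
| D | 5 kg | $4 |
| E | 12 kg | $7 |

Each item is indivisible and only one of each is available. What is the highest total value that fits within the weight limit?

Check high-value combinations within 19 kg:
- A+B: weight 15+3=18, value 9+28=37
- B+E: weight 3+12=15, value 28+7=35
- B+D: weight 3+5=8, value 28+4=32
Best: $37.

$37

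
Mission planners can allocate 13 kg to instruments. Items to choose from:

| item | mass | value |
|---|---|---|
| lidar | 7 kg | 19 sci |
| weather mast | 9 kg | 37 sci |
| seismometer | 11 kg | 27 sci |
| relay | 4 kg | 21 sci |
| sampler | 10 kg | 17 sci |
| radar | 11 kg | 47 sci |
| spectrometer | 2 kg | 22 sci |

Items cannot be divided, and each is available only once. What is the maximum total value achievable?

Check high-value combinations within 13 kg:
- radar+spectrometer: mass 11+2=13, value 47+22=69
- lidar+relay+spectrometer: mass 7+4+2=13, value 19+21+22=62
- weather mast+spectrometer: mass 9+2=11, value 37+22=59
- weather mast+relay: mass 9+4=13, value 37+21=58
- seismometer+spectrometer: mass 11+2=13, value 27+22=49
Best: 69 sci.

69 sci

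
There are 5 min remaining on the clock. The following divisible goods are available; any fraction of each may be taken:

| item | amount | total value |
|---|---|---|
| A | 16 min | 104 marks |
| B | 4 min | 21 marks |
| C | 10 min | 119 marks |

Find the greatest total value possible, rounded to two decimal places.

Take in order of value per unit:
- C (119/10 per unit): 5 of 10 → value 5×119/10 = 59.5000, running total 59.50
Total 59.50.

59.50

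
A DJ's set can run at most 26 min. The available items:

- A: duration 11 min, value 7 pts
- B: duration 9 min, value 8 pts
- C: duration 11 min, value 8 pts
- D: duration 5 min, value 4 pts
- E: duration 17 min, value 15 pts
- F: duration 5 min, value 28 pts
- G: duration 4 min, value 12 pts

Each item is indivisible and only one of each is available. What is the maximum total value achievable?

55 pts

Check high-value combinations within 26 min:
- E+F+G: duration 17+5+4=26, value 15+28+12=55
- B+D+F+G: duration 9+5+5+4=23, value 8+4+28+12=52
- C+D+F+G: duration 11+5+5+4=25, value 8+4+28+12=52
- A+D+F+G: duration 11+5+5+4=25, value 7+4+28+12=51
- B+F+G: duration 9+5+4=18, value 8+28+12=48
Best: 55 pts.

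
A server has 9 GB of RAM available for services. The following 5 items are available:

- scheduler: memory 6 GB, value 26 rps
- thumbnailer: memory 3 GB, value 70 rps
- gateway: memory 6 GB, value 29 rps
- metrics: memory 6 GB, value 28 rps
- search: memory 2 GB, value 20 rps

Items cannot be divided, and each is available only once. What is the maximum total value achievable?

99 rps

Check high-value combinations within 9 GB:
- thumbnailer+gateway: memory 3+6=9, value 70+29=99
- thumbnailer+metrics: memory 3+6=9, value 70+28=98
- scheduler+thumbnailer: memory 6+3=9, value 26+70=96
Best: 99 rps.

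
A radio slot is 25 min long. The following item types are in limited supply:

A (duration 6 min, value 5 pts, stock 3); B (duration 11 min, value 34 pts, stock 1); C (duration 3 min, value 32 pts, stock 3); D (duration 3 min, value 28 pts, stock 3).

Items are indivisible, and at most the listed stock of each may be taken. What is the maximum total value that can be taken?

185 pts

Top feasible selections:
- 1×A + 3×C + 3×D: duration 24, value 185
- 3×C + 3×D: duration 18, value 180
- 1×B + 3×C + 1×D: duration 23, value 158
Best: 185 pts.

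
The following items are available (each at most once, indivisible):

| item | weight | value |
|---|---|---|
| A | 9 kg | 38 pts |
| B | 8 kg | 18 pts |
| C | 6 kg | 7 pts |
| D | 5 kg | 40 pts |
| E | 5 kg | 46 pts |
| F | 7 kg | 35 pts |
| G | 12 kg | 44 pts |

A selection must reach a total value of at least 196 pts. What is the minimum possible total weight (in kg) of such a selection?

38

Subsets with value ≥ 196, sorted by total weight:
- A+D+E+F+G: weight 38, value 203
- A+C+D+E+F+G: weight 44, value 210
- A+B+D+E+F+G: weight 46, value 221
Minimum weight: 38 kg.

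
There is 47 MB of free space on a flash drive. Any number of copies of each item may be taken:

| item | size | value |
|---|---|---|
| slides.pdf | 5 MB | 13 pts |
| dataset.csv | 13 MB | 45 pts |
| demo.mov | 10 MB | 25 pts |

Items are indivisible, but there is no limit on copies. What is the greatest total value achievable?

Best value-per-unit is dataset.csv at 45/13; filling with it alone gives 3×45 = 135.
Optimal mix: 1×slides.pdf + 3×dataset.csv → size 44, value 148.

148 pts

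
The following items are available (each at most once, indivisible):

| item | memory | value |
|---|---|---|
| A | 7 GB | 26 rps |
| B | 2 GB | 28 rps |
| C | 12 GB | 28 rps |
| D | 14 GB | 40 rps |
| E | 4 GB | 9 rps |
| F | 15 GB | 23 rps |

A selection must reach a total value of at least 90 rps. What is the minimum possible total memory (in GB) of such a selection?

Subsets with value ≥ 90, sorted by total memory:
- A+B+D: memory 23, value 94
- A+B+C+E: memory 25, value 91
- A+B+D+E: memory 27, value 103
Minimum memory: 23 GB.

23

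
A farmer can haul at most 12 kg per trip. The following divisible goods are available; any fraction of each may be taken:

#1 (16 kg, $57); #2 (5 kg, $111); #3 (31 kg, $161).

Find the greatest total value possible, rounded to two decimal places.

Take in order of value per unit:
- #2 (111/5 per unit): all 5 → value 111, running total 111.00
- #3 (161/31 per unit): 7 of 31 → value 7×161/31 = 36.3548, running total 147.35
Total 147.35.

147.35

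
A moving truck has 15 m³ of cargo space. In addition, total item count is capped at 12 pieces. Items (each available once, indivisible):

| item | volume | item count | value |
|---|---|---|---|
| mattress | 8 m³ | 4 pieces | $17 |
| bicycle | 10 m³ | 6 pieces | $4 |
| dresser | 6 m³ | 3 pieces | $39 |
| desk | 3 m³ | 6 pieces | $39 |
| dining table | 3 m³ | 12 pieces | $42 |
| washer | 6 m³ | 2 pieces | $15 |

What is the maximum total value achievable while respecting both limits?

$93

Feasible sets respecting both limits:
- dresser+desk+washer: volume 15, item count 11, value 93
- dresser+desk: volume 9, item count 9, value 78
- mattress+dresser: volume 14, item count 7, value 56
- mattress+desk: volume 11, item count 10, value 56
Best: $93.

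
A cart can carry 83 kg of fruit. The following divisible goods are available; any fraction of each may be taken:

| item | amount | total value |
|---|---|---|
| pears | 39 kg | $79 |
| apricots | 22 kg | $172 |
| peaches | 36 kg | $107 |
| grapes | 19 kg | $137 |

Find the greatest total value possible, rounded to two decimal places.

428.15

Take in order of value per unit:
- apricots (172/22 per unit): all 22 → value 172, running total 172.00
- grapes (137/19 per unit): all 19 → value 137, running total 309.00
- peaches (107/36 per unit): all 36 → value 107, running total 416.00
- pears (79/39 per unit): 6 of 39 → value 6×79/39 = 12.1538, running total 428.15
Total 428.15.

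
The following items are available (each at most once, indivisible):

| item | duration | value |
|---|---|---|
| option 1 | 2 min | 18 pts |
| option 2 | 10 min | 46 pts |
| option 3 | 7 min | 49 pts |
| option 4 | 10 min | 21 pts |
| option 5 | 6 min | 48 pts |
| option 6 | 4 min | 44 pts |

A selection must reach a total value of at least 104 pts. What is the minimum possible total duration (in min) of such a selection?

Subsets with value ≥ 104, sorted by total duration:
- option 1+option 5+option 6: duration 12, value 110
- option 1+option 3+option 6: duration 13, value 111
- option 1+option 3+option 5: duration 15, value 115
Minimum duration: 12 min.

12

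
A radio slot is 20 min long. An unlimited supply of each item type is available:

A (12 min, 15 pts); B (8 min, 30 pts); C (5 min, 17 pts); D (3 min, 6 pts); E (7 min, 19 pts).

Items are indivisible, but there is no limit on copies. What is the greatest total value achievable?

Best value-per-unit is B at 30/8; filling with it alone gives 2×30 = 60.
Optimal mix: 4×C → duration 20, value 68.

68 pts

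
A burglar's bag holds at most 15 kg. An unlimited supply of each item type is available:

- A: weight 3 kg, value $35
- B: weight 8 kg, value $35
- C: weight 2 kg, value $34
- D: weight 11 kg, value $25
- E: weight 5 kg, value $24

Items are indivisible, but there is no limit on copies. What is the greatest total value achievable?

$239

Best value-per-unit is C at 34/2; filling with it alone gives 7×34 = 238.
Optimal mix: 1×A + 6×C → weight 15, value 239.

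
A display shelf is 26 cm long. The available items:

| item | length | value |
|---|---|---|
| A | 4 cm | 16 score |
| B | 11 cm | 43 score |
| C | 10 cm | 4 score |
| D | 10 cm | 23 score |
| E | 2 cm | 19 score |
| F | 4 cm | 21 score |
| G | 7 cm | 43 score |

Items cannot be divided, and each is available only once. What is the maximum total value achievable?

126 score

Check high-value combinations within 26 cm:
- B+E+F+G: length 11+2+4+7=24, value 43+19+21+43=126
- A+B+F+G: length 4+11+4+7=26, value 16+43+21+43=123
- A+B+E+G: length 4+11+2+7=24, value 16+43+19+43=121
- B+F+G: length 11+4+7=22, value 43+21+43=107
Best: 126 score.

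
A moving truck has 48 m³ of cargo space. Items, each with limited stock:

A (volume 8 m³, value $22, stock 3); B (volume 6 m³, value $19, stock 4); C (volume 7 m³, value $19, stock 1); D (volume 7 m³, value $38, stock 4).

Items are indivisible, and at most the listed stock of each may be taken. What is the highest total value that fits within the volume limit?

Best selections within volume 48 and stock limits:
- 1×A + 2×B + 4×D: volume 48, value 212
- 3×B + 4×D: volume 46, value 209
- 2×B + 1×C + 4×D: volume 47, value 209
- 2×A + 4×D: volume 44, value 196
Best: $212.

$212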